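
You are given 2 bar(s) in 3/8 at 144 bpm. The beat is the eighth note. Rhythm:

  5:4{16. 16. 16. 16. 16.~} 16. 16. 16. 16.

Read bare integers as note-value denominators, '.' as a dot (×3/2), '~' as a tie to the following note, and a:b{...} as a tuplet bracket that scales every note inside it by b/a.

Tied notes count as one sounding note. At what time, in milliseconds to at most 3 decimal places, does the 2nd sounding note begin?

1. 0.0ms @ 0 + 250.0ms (3/5)
2. 250.0ms @ 3/5 + 250.0ms (3/5)
3. 500.0ms @ 6/5 + 250.0ms (3/5)
4. 750.0ms @ 9/5 + 250.0ms (3/5)
5. 1000.0ms @ 12/5 + 562.5ms (27/20)
6. 1562.5ms @ 15/4 + 312.5ms (3/4)
7. 1875.0ms @ 9/2 + 312.5ms (3/4)
8. 2187.5ms @ 21/4 + 312.5ms (3/4)

note 2 onset = 3/5b = 250.0ms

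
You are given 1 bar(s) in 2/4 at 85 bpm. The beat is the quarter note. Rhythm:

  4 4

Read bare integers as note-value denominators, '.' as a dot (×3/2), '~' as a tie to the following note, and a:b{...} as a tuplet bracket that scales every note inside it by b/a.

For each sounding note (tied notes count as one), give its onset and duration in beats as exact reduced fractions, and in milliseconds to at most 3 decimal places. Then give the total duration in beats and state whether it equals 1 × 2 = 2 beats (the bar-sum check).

1) 0.0ms=0b +705.882ms=1b
2) 705.882ms=1b +705.882ms=1b
Σ=2b of 2 (85bpm 2/4) — PASS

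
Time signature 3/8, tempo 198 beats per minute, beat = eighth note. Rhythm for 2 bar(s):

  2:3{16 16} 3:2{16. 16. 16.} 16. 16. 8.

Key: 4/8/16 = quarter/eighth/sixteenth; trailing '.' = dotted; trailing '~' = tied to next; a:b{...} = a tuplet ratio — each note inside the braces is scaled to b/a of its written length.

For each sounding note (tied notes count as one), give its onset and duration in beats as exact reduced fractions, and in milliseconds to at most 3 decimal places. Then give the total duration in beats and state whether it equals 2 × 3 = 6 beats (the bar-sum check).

1) 0.0ms=0b +227.273ms=3/4b
2) 227.273ms=3/4b +227.273ms=3/4b
3) 454.545ms=3/2b +151.515ms=1/2b
4) 606.061ms=2b +151.515ms=1/2b
5) 757.576ms=5/2b +151.515ms=1/2b
6) 909.091ms=3b +227.273ms=3/4b
7) 1136.364ms=15/4b +227.273ms=3/4b
8) 1363.636ms=9/2b +454.545ms=3/2b
Σ=6b of 6 (198bpm 3/8) — PASS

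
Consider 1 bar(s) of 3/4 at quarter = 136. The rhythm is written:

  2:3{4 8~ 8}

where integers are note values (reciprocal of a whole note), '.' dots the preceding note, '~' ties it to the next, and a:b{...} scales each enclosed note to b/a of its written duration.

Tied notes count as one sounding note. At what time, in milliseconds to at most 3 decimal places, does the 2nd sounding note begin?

1. 0.0ms @ 0 + 661.765ms (3/2)
2. 661.765ms @ 3/2 + 661.765ms (3/2)

note 2 onset = 3/2b = 661.765ms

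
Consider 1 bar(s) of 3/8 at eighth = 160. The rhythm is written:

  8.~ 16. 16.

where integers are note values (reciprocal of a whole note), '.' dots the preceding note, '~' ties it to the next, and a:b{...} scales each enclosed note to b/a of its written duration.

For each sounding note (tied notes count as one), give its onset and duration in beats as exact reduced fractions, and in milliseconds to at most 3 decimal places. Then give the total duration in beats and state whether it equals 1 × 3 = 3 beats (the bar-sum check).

1) 0.0ms=0b +843.75ms=9/4b
2) 843.75ms=9/4b +281.25ms=3/4b
Σ=3b of 3 (160bpm 3/8) — PASS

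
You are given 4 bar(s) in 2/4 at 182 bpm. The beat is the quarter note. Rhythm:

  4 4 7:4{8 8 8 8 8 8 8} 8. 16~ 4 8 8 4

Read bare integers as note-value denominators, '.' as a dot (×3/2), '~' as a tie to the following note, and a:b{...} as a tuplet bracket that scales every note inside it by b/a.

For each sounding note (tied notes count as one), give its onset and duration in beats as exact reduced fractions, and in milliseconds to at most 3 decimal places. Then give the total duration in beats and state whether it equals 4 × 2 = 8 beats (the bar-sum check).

1) 0.0ms=0b +329.67ms=1b
2) 329.67ms=1b +329.67ms=1b
3) 659.341ms=2b +94.192ms=2/7b
4) 753.532ms=16/7b +94.192ms=2/7b
5) 847.724ms=18/7b +94.192ms=2/7b
6) 941.915ms=20/7b +94.192ms=2/7b
7) 1036.107ms=22/7b +94.192ms=2/7b
8) 1130.298ms=24/7b +94.192ms=2/7b
9) 1224.49ms=26/7b +94.192ms=2/7b
10) 1318.681ms=4b +247.253ms=3/4b
11) 1565.934ms=19/4b +412.088ms=5/4b
12) 1978.022ms=6b +164.835ms=1/2b
13) 2142.857ms=13/2b +164.835ms=1/2b
14) 2307.692ms=7b +329.67ms=1b
Σ=8b of 8 (182bpm 2/4) — PASS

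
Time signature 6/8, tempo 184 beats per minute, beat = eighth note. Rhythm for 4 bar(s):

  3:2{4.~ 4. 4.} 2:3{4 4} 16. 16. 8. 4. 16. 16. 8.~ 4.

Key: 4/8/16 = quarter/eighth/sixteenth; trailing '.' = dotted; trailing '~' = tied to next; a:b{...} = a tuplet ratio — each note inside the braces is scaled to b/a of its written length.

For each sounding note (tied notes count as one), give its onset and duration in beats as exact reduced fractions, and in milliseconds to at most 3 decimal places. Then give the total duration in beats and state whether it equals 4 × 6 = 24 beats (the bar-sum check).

1) 0.0ms=0b +1304.348ms=4b
2) 1304.348ms=4b +652.174ms=2b
3) 1956.522ms=6b +978.261ms=3b
4) 2934.783ms=9b +978.261ms=3b
5) 3913.043ms=12b +244.565ms=3/4b
6) 4157.609ms=51/4b +244.565ms=3/4b
7) 4402.174ms=27/2b +489.13ms=3/2b
8) 4891.304ms=15b +978.261ms=3b
9) 5869.565ms=18b +244.565ms=3/4b
10) 6114.13ms=75/4b +244.565ms=3/4b
11) 6358.696ms=39/2b +1467.391ms=9/2b
Σ=24b of 24 (184bpm 6/8) — PASS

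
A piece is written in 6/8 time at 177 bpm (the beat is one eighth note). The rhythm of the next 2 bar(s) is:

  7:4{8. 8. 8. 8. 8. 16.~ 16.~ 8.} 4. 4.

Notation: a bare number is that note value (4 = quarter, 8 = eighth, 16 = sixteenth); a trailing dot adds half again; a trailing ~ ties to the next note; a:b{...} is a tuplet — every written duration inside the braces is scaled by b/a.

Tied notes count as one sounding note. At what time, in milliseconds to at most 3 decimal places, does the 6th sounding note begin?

note 6 onset = 30/7b = 1452.785ms

1. 0.0ms @ 0 + 290.557ms (6/7)
2. 290.557ms @ 6/7 + 290.557ms (6/7)
3. 581.114ms @ 12/7 + 290.557ms (6/7)
4. 871.671ms @ 18/7 + 290.557ms (6/7)
5. 1162.228ms @ 24/7 + 290.557ms (6/7)
6. 1452.785ms @ 30/7 + 581.114ms (12/7)
7. 2033.898ms @ 6 + 1016.949ms (3)
8. 3050.847ms @ 9 + 1016.949ms (3)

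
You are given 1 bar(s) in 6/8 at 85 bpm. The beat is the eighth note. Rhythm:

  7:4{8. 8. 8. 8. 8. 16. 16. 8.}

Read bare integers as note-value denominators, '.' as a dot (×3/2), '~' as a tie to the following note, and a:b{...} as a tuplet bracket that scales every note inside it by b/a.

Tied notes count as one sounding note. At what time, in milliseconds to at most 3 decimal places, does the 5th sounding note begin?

1. 0.0ms @ 0 + 605.042ms (6/7)
2. 605.042ms @ 6/7 + 605.042ms (6/7)
3. 1210.084ms @ 12/7 + 605.042ms (6/7)
4. 1815.126ms @ 18/7 + 605.042ms (6/7)
5. 2420.168ms @ 24/7 + 605.042ms (6/7)
6. 3025.21ms @ 30/7 + 302.521ms (3/7)
7. 3327.731ms @ 33/7 + 302.521ms (3/7)
8. 3630.252ms @ 36/7 + 605.042ms (6/7)

note 5 onset = 24/7b = 2420.168ms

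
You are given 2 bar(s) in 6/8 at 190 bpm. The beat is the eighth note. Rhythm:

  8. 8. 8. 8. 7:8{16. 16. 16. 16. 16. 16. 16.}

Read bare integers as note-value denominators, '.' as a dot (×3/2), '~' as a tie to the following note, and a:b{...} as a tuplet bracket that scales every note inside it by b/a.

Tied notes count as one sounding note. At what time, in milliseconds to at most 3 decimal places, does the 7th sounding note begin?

1. 0.0ms @ 0 + 473.684ms (3/2)
2. 473.684ms @ 3/2 + 473.684ms (3/2)
3. 947.368ms @ 3 + 473.684ms (3/2)
4. 1421.053ms @ 9/2 + 473.684ms (3/2)
5. 1894.737ms @ 6 + 270.677ms (6/7)
6. 2165.414ms @ 48/7 + 270.677ms (6/7)
7. 2436.09ms @ 54/7 + 270.677ms (6/7)
8. 2706.767ms @ 60/7 + 270.677ms (6/7)
9. 2977.444ms @ 66/7 + 270.677ms (6/7)
10. 3248.12ms @ 72/7 + 270.677ms (6/7)
11. 3518.797ms @ 78/7 + 270.677ms (6/7)

note 7 onset = 54/7b = 2436.09ms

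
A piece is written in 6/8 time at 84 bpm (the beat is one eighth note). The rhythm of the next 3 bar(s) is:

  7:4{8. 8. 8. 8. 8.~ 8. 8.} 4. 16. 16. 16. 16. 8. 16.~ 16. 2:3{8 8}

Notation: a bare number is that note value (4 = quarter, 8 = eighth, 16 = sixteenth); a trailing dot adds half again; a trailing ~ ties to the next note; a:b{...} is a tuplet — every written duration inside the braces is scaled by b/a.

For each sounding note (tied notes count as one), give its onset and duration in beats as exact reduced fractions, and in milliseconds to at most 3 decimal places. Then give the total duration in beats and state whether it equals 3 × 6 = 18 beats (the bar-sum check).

1) 0.0ms=0b +612.245ms=6/7b
2) 612.245ms=6/7b +612.245ms=6/7b
3) 1224.49ms=12/7b +612.245ms=6/7b
4) 1836.735ms=18/7b +612.245ms=6/7b
5) 2448.98ms=24/7b +1224.49ms=12/7b
6) 3673.469ms=36/7b +612.245ms=6/7b
7) 4285.714ms=6b +2142.857ms=3b
8) 6428.571ms=9b +535.714ms=3/4b
9) 6964.286ms=39/4b +535.714ms=3/4b
10) 7500.0ms=21/2b +535.714ms=3/4b
11) 8035.714ms=45/4b +535.714ms=3/4b
12) 8571.429ms=12b +1071.429ms=3/2b
13) 9642.857ms=27/2b +1071.429ms=3/2b
14) 10714.286ms=15b +1071.429ms=3/2b
15) 11785.714ms=33/2b +1071.429ms=3/2b
Σ=18b of 18 (84bpm 6/8) — PASS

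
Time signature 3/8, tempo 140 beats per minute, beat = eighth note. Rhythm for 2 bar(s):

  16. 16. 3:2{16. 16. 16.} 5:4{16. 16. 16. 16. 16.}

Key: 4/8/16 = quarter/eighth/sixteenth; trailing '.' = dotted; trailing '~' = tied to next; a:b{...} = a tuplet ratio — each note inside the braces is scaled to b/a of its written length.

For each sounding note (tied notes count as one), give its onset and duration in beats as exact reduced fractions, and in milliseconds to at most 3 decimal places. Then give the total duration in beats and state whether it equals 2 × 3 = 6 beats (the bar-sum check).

1) 0.0ms=0b +321.429ms=3/4b
2) 321.429ms=3/4b +321.429ms=3/4b
3) 642.857ms=3/2b +214.286ms=1/2b
4) 857.143ms=2b +214.286ms=1/2b
5) 1071.429ms=5/2b +214.286ms=1/2b
6) 1285.714ms=3b +257.143ms=3/5b
7) 1542.857ms=18/5b +257.143ms=3/5b
8) 1800.0ms=21/5b +257.143ms=3/5b
9) 2057.143ms=24/5b +257.143ms=3/5b
10) 2314.286ms=27/5b +257.143ms=3/5b
Σ=6b of 6 (140bpm 3/8) — PASS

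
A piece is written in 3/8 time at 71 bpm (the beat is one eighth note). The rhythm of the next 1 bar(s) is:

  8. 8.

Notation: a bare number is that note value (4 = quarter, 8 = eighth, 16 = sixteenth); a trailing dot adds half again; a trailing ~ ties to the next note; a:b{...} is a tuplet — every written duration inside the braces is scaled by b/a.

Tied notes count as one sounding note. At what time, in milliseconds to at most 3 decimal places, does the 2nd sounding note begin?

note 2 onset = 3/2b = 1267.606ms

1. 0.0ms @ 0 + 1267.606ms (3/2)
2. 1267.606ms @ 3/2 + 1267.606ms (3/2)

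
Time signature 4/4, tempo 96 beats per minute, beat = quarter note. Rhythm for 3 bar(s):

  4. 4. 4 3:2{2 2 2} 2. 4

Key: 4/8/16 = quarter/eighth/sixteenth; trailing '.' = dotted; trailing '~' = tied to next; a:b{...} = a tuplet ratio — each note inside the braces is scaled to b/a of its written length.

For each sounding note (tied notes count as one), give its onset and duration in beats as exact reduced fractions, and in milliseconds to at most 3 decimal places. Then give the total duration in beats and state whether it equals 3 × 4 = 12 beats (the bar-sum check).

1) 0.0ms=0b +937.5ms=3/2b
2) 937.5ms=3/2b +937.5ms=3/2b
3) 1875.0ms=3b +625.0ms=1b
4) 2500.0ms=4b +833.333ms=4/3b
5) 3333.333ms=16/3b +833.333ms=4/3b
6) 4166.667ms=20/3b +833.333ms=4/3b
7) 5000.0ms=8b +1875.0ms=3b
8) 6875.0ms=11b +625.0ms=1b
Σ=12b of 12 (96bpm 4/4) — PASS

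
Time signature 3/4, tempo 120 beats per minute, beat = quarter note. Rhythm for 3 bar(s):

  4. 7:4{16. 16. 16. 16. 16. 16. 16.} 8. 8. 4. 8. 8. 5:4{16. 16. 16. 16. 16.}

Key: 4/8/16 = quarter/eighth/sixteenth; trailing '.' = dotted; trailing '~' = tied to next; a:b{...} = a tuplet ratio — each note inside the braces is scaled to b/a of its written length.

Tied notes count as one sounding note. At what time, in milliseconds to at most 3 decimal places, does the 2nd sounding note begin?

note 2 onset = 3/2b = 750.0ms

1. 0.0ms @ 0 + 750.0ms (3/2)
2. 750.0ms @ 3/2 + 107.143ms (3/14)
3. 857.143ms @ 12/7 + 107.143ms (3/14)
4. 964.286ms @ 27/14 + 107.143ms (3/14)
5. 1071.429ms @ 15/7 + 107.143ms (3/14)
6. 1178.571ms @ 33/14 + 107.143ms (3/14)
7. 1285.714ms @ 18/7 + 107.143ms (3/14)
8. 1392.857ms @ 39/14 + 107.143ms (3/14)
9. 1500.0ms @ 3 + 375.0ms (3/4)
10. 1875.0ms @ 15/4 + 375.0ms (3/4)
11. 2250.0ms @ 9/2 + 750.0ms (3/2)
12. 3000.0ms @ 6 + 375.0ms (3/4)
13. 3375.0ms @ 27/4 + 375.0ms (3/4)
14. 3750.0ms @ 15/2 + 150.0ms (3/10)
15. 3900.0ms @ 39/5 + 150.0ms (3/10)
16. 4050.0ms @ 81/10 + 150.0ms (3/10)
17. 4200.0ms @ 42/5 + 150.0ms (3/10)
18. 4350.0ms @ 87/10 + 150.0ms (3/10)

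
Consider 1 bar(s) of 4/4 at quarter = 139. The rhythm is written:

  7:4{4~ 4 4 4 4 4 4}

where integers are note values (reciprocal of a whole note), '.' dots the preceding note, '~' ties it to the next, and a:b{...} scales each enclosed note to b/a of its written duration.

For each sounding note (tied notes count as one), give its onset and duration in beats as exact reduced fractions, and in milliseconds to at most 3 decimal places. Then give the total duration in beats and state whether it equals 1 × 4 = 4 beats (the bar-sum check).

1) 0.0ms=0b +493.32ms=8/7b
2) 493.32ms=8/7b +246.66ms=4/7b
3) 739.979ms=12/7b +246.66ms=4/7b
4) 986.639ms=16/7b +246.66ms=4/7b
5) 1233.299ms=20/7b +246.66ms=4/7b
6) 1479.959ms=24/7b +246.66ms=4/7b
Σ=4b of 4 (139bpm 4/4) — PASS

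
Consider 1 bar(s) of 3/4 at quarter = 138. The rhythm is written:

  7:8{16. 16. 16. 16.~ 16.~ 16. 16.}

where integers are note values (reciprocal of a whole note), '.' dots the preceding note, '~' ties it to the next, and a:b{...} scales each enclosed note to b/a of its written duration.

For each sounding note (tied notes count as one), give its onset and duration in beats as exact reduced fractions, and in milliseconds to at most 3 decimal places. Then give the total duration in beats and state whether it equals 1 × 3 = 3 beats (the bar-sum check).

1) 0.0ms=0b +186.335ms=3/7b
2) 186.335ms=3/7b +186.335ms=3/7b
3) 372.671ms=6/7b +186.335ms=3/7b
4) 559.006ms=9/7b +559.006ms=9/7b
5) 1118.012ms=18/7b +186.335ms=3/7b
Σ=3b of 3 (138bpm 3/4) — PASS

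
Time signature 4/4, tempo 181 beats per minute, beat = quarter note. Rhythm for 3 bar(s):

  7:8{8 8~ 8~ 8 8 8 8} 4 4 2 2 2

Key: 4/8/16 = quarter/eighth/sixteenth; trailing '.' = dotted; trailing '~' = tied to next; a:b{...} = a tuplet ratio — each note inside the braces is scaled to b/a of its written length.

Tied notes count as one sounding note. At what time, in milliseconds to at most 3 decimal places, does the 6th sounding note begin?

note 6 onset = 4b = 1325.967ms

1. 0.0ms @ 0 + 189.424ms (4/7)
2. 189.424ms @ 4/7 + 568.272ms (12/7)
3. 757.695ms @ 16/7 + 189.424ms (4/7)
4. 947.119ms @ 20/7 + 189.424ms (4/7)
5. 1136.543ms @ 24/7 + 189.424ms (4/7)
6. 1325.967ms @ 4 + 331.492ms (1)
7. 1657.459ms @ 5 + 331.492ms (1)
8. 1988.95ms @ 6 + 662.983ms (2)
9. 2651.934ms @ 8 + 662.983ms (2)
10. 3314.917ms @ 10 + 662.983ms (2)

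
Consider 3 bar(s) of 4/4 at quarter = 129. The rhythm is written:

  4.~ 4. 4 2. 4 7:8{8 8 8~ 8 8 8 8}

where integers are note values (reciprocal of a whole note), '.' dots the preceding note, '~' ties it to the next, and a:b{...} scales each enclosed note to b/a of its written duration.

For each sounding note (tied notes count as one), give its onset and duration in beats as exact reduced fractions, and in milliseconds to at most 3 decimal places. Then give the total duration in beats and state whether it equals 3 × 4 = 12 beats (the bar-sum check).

1) 0.0ms=0b +1395.349ms=3b
2) 1395.349ms=3b +465.116ms=1b
3) 1860.465ms=4b +1395.349ms=3b
4) 3255.814ms=7b +465.116ms=1b
5) 3720.93ms=8b +265.781ms=4/7b
6) 3986.711ms=60/7b +265.781ms=4/7b
7) 4252.492ms=64/7b +531.561ms=8/7b
8) 4784.053ms=72/7b +265.781ms=4/7b
9) 5049.834ms=76/7b +265.781ms=4/7b
10) 5315.615ms=80/7b +265.781ms=4/7b
Σ=12b of 12 (129bpm 4/4) — PASS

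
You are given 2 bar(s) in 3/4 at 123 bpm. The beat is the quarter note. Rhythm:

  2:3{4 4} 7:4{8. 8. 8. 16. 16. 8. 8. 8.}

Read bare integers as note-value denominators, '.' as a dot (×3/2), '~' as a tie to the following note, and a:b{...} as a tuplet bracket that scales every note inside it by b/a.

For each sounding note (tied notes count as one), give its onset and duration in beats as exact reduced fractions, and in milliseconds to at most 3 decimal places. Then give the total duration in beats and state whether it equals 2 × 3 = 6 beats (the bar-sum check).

1) 0.0ms=0b +731.707ms=3/2b
2) 731.707ms=3/2b +731.707ms=3/2b
3) 1463.415ms=3b +209.059ms=3/7b
4) 1672.474ms=24/7b +209.059ms=3/7b
5) 1881.533ms=27/7b +209.059ms=3/7b
6) 2090.592ms=30/7b +104.53ms=3/14b
7) 2195.122ms=9/2b +104.53ms=3/14b
8) 2299.652ms=33/7b +209.059ms=3/7b
9) 2508.711ms=36/7b +209.059ms=3/7b
10) 2717.77ms=39/7b +209.059ms=3/7b
Σ=6b of 6 (123bpm 3/4) — PASS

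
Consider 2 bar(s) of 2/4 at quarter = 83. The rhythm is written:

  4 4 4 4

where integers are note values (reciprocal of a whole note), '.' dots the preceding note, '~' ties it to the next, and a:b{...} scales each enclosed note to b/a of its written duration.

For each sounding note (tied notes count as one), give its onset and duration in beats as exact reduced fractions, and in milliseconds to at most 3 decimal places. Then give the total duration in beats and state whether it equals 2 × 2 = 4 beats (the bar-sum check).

1) 0.0ms=0b +722.892ms=1b
2) 722.892ms=1b +722.892ms=1b
3) 1445.783ms=2b +722.892ms=1b
4) 2168.675ms=3b +722.892ms=1b
Σ=4b of 4 (83bpm 2/4) — PASS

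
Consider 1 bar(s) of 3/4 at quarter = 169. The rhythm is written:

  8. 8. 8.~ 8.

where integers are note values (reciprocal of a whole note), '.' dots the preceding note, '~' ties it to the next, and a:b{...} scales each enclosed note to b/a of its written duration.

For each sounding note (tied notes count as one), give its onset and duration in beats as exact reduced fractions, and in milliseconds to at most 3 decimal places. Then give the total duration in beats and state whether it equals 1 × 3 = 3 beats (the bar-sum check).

1) 0.0ms=0b +266.272ms=3/4b
2) 266.272ms=3/4b +266.272ms=3/4b
3) 532.544ms=3/2b +532.544ms=3/2b
Σ=3b of 3 (169bpm 3/4) — PASS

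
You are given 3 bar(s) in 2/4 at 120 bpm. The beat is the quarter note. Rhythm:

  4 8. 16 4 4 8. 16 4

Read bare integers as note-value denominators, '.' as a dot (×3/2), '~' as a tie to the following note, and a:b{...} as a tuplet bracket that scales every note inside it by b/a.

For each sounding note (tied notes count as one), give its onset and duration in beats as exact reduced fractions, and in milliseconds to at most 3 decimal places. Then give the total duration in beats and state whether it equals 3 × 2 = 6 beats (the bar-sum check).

1) 0.0ms=0b +500.0ms=1b
2) 500.0ms=1b +375.0ms=3/4b
3) 875.0ms=7/4b +125.0ms=1/4b
4) 1000.0ms=2b +500.0ms=1b
5) 1500.0ms=3b +500.0ms=1b
6) 2000.0ms=4b +375.0ms=3/4b
7) 2375.0ms=19/4b +125.0ms=1/4b
8) 2500.0ms=5b +500.0ms=1b
Σ=6b of 6 (120bpm 2/4) — PASS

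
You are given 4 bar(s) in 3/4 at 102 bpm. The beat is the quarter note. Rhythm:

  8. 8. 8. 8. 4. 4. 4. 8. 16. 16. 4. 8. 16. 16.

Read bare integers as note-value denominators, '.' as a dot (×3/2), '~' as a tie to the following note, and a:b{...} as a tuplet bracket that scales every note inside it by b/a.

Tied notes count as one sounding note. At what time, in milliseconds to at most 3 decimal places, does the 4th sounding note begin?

1. 0.0ms @ 0 + 441.176ms (3/4)
2. 441.176ms @ 3/4 + 441.176ms (3/4)
3. 882.353ms @ 3/2 + 441.176ms (3/4)
4. 1323.529ms @ 9/4 + 441.176ms (3/4)
5. 1764.706ms @ 3 + 882.353ms (3/2)
6. 2647.059ms @ 9/2 + 882.353ms (3/2)
7. 3529.412ms @ 6 + 882.353ms (3/2)
8. 4411.765ms @ 15/2 + 441.176ms (3/4)
9. 4852.941ms @ 33/4 + 220.588ms (3/8)
10. 5073.529ms @ 69/8 + 220.588ms (3/8)
11. 5294.118ms @ 9 + 882.353ms (3/2)
12. 6176.471ms @ 21/2 + 441.176ms (3/4)
13. 6617.647ms @ 45/4 + 220.588ms (3/8)
14. 6838.235ms @ 93/8 + 220.588ms (3/8)

note 4 onset = 9/4b = 1323.529ms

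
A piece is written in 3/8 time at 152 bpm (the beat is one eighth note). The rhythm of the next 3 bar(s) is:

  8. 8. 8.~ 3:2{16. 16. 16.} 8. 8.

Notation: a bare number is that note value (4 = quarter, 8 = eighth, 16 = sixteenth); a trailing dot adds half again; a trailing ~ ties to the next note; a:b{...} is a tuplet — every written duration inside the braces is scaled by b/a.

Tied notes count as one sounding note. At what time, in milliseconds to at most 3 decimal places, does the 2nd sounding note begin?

1. 0.0ms @ 0 + 592.105ms (3/2)
2. 592.105ms @ 3/2 + 592.105ms (3/2)
3. 1184.211ms @ 3 + 789.474ms (2)
4. 1973.684ms @ 5 + 197.368ms (1/2)
5. 2171.053ms @ 11/2 + 197.368ms (1/2)
6. 2368.421ms @ 6 + 592.105ms (3/2)
7. 2960.526ms @ 15/2 + 592.105ms (3/2)

note 2 onset = 3/2b = 592.105ms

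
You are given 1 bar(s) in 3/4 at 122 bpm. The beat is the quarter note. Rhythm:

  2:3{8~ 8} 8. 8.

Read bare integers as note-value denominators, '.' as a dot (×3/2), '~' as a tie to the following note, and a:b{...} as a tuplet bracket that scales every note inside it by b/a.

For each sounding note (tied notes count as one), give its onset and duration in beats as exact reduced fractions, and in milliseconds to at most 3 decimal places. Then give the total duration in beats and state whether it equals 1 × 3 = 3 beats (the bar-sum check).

1) 0.0ms=0b +737.705ms=3/2b
2) 737.705ms=3/2b +368.852ms=3/4b
3) 1106.557ms=9/4b +368.852ms=3/4b
Σ=3b of 3 (122bpm 3/4) — PASS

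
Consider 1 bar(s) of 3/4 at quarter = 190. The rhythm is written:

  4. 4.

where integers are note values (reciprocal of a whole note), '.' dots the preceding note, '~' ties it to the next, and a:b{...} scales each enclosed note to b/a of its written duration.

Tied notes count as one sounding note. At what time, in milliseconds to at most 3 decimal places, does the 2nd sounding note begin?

1. 0.0ms @ 0 + 473.684ms (3/2)
2. 473.684ms @ 3/2 + 473.684ms (3/2)

note 2 onset = 3/2b = 473.684ms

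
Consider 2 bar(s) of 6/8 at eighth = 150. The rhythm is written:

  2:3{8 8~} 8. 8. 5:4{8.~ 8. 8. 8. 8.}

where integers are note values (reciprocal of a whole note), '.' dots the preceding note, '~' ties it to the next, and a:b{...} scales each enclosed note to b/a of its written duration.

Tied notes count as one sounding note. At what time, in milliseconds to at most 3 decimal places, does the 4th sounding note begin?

note 4 onset = 6b = 2400.0ms

1. 0.0ms @ 0 + 600.0ms (3/2)
2. 600.0ms @ 3/2 + 1200.0ms (3)
3. 1800.0ms @ 9/2 + 600.0ms (3/2)
4. 2400.0ms @ 6 + 960.0ms (12/5)
5. 3360.0ms @ 42/5 + 480.0ms (6/5)
6. 3840.0ms @ 48/5 + 480.0ms (6/5)
7. 4320.0ms @ 54/5 + 480.0ms (6/5)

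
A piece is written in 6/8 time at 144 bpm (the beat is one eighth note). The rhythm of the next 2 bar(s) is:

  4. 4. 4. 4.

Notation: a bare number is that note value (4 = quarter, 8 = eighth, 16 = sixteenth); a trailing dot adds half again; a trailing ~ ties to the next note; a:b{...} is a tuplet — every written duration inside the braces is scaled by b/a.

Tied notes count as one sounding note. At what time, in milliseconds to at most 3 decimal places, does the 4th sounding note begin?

note 4 onset = 9b = 3750.0ms

1. 0.0ms @ 0 + 1250.0ms (3)
2. 1250.0ms @ 3 + 1250.0ms (3)
3. 2500.0ms @ 6 + 1250.0ms (3)
4. 3750.0ms @ 9 + 1250.0ms (3)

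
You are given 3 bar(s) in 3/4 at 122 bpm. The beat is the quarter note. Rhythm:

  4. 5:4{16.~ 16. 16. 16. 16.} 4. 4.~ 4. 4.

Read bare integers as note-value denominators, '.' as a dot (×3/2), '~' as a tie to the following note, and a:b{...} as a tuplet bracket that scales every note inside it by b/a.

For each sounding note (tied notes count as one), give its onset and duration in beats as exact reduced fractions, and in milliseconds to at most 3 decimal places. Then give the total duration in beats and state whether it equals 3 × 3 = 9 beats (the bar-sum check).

1) 0.0ms=0b +737.705ms=3/2b
2) 737.705ms=3/2b +295.082ms=3/5b
3) 1032.787ms=21/10b +147.541ms=3/10b
4) 1180.328ms=12/5b +147.541ms=3/10b
5) 1327.869ms=27/10b +147.541ms=3/10b
6) 1475.41ms=3b +737.705ms=3/2b
7) 2213.115ms=9/2b +1475.41ms=3b
8) 3688.525ms=15/2b +737.705ms=3/2b
Σ=9b of 9 (122bpm 3/4) — PASS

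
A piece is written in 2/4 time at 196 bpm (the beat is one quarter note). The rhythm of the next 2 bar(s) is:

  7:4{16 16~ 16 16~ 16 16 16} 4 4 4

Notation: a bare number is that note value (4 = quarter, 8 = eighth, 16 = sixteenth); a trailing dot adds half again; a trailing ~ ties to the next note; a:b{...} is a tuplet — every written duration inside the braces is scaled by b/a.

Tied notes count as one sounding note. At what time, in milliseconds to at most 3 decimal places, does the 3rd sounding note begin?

note 3 onset = 3/7b = 131.195ms

1. 0.0ms @ 0 + 43.732ms (1/7)
2. 43.732ms @ 1/7 + 87.464ms (2/7)
3. 131.195ms @ 3/7 + 87.464ms (2/7)
4. 218.659ms @ 5/7 + 43.732ms (1/7)
5. 262.391ms @ 6/7 + 43.732ms (1/7)
6. 306.122ms @ 1 + 306.122ms (1)
7. 612.245ms @ 2 + 306.122ms (1)
8. 918.367ms @ 3 + 306.122ms (1)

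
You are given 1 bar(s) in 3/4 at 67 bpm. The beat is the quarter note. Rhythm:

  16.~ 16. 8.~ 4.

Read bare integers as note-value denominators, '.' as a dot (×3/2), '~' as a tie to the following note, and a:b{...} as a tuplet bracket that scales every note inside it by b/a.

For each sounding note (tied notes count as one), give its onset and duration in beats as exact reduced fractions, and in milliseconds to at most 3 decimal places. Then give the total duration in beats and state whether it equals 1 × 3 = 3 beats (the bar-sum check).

1) 0.0ms=0b +671.642ms=3/4b
2) 671.642ms=3/4b +2014.925ms=9/4b
Σ=3b of 3 (67bpm 3/4) — PASS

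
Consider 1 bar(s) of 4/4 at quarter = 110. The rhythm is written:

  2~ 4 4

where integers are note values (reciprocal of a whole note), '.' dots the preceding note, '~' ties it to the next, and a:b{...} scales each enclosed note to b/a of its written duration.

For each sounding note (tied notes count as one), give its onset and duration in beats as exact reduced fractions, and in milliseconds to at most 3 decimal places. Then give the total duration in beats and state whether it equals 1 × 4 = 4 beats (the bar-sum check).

1) 0.0ms=0b +1636.364ms=3b
2) 1636.364ms=3b +545.455ms=1b
Σ=4b of 4 (110bpm 4/4) — PASS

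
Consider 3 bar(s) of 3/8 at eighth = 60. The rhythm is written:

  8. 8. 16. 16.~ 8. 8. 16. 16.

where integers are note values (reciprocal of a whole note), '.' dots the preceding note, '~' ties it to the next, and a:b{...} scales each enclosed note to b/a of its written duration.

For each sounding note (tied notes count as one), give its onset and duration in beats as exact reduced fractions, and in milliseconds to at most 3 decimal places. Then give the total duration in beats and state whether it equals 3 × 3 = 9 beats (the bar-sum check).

1) 0.0ms=0b +1500.0ms=3/2b
2) 1500.0ms=3/2b +1500.0ms=3/2b
3) 3000.0ms=3b +750.0ms=3/4b
4) 3750.0ms=15/4b +2250.0ms=9/4b
5) 6000.0ms=6b +1500.0ms=3/2b
6) 7500.0ms=15/2b +750.0ms=3/4b
7) 8250.0ms=33/4b +750.0ms=3/4b
Σ=9b of 9 (60bpm 3/8) — PASS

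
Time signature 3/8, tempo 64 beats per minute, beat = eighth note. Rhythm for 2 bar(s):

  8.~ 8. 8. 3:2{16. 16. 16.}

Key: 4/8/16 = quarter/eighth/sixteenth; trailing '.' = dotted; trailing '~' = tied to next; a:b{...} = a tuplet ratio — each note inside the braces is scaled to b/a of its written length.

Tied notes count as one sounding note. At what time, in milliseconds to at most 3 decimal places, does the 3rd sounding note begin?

note 3 onset = 9/2b = 4218.75ms

1. 0.0ms @ 0 + 2812.5ms (3)
2. 2812.5ms @ 3 + 1406.25ms (3/2)
3. 4218.75ms @ 9/2 + 468.75ms (1/2)
4. 4687.5ms @ 5 + 468.75ms (1/2)
5. 5156.25ms @ 11/2 + 468.75ms (1/2)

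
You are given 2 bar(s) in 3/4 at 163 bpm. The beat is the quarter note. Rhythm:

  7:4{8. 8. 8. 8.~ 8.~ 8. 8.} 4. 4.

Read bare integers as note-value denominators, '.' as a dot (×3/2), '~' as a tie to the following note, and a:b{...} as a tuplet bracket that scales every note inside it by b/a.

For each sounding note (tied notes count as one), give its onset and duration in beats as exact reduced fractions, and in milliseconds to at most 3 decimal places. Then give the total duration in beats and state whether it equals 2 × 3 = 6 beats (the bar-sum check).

1) 0.0ms=0b +157.756ms=3/7b
2) 157.756ms=3/7b +157.756ms=3/7b
3) 315.513ms=6/7b +157.756ms=3/7b
4) 473.269ms=9/7b +473.269ms=9/7b
5) 946.538ms=18/7b +157.756ms=3/7b
6) 1104.294ms=3b +552.147ms=3/2b
7) 1656.442ms=9/2b +552.147ms=3/2b
Σ=6b of 6 (163bpm 3/4) — PASS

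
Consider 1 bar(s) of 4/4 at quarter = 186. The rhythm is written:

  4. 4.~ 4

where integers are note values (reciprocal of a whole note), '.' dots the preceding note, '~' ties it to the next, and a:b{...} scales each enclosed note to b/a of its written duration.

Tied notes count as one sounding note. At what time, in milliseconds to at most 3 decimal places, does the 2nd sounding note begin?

note 2 onset = 3/2b = 483.871ms

1. 0.0ms @ 0 + 483.871ms (3/2)
2. 483.871ms @ 3/2 + 806.452ms (5/2)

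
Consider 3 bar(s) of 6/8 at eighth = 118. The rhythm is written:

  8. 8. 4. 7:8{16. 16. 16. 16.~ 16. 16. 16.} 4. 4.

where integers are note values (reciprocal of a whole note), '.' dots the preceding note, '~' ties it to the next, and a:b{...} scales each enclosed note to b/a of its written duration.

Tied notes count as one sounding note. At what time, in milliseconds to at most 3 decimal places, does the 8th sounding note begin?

note 8 onset = 72/7b = 5230.024ms

1. 0.0ms @ 0 + 762.712ms (3/2)
2. 762.712ms @ 3/2 + 762.712ms (3/2)
3. 1525.424ms @ 3 + 1525.424ms (3)
4. 3050.847ms @ 6 + 435.835ms (6/7)
5. 3486.683ms @ 48/7 + 435.835ms (6/7)
6. 3922.518ms @ 54/7 + 435.835ms (6/7)
7. 4358.354ms @ 60/7 + 871.671ms (12/7)
8. 5230.024ms @ 72/7 + 435.835ms (6/7)
9. 5665.86ms @ 78/7 + 435.835ms (6/7)
10. 6101.695ms @ 12 + 1525.424ms (3)
11. 7627.119ms @ 15 + 1525.424ms (3)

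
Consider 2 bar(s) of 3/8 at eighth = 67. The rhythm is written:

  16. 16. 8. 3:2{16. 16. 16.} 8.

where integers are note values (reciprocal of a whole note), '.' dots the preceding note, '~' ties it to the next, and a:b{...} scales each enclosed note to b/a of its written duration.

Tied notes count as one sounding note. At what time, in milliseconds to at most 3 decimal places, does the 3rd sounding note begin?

note 3 onset = 3/2b = 1343.284ms

1. 0.0ms @ 0 + 671.642ms (3/4)
2. 671.642ms @ 3/4 + 671.642ms (3/4)
3. 1343.284ms @ 3/2 + 1343.284ms (3/2)
4. 2686.567ms @ 3 + 447.761ms (1/2)
5. 3134.328ms @ 7/2 + 447.761ms (1/2)
6. 3582.09ms @ 4 + 447.761ms (1/2)
7. 4029.851ms @ 9/2 + 1343.284ms (3/2)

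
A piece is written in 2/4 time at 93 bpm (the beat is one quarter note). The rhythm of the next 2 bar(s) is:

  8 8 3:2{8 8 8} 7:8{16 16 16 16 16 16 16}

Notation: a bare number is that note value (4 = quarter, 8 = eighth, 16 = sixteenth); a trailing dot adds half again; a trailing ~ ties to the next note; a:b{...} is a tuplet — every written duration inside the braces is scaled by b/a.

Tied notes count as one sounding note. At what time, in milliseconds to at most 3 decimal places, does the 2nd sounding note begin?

1. 0.0ms @ 0 + 322.581ms (1/2)
2. 322.581ms @ 1/2 + 322.581ms (1/2)
3. 645.161ms @ 1 + 215.054ms (1/3)
4. 860.215ms @ 4/3 + 215.054ms (1/3)
5. 1075.269ms @ 5/3 + 215.054ms (1/3)
6. 1290.323ms @ 2 + 184.332ms (2/7)
7. 1474.654ms @ 16/7 + 184.332ms (2/7)
8. 1658.986ms @ 18/7 + 184.332ms (2/7)
9. 1843.318ms @ 20/7 + 184.332ms (2/7)
10. 2027.65ms @ 22/7 + 184.332ms (2/7)
11. 2211.982ms @ 24/7 + 184.332ms (2/7)
12. 2396.313ms @ 26/7 + 184.332ms (2/7)

note 2 onset = 1/2b = 322.581ms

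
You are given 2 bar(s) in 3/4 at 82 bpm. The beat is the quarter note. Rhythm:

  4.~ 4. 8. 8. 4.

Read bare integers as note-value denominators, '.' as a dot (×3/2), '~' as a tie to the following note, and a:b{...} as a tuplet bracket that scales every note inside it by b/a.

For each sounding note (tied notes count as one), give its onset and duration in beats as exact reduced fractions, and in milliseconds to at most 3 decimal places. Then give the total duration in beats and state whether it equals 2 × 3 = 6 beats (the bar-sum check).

1) 0.0ms=0b +2195.122ms=3b
2) 2195.122ms=3b +548.78ms=3/4b
3) 2743.902ms=15/4b +548.78ms=3/4b
4) 3292.683ms=9/2b +1097.561ms=3/2b
Σ=6b of 6 (82bpm 3/4) — PASS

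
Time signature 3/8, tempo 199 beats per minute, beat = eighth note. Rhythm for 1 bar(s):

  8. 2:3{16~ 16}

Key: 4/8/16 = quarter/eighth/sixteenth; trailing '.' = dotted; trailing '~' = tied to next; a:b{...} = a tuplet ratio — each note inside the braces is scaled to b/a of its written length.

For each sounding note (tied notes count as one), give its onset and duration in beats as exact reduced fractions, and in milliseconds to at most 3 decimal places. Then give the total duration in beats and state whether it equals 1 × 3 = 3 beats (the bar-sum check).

1) 0.0ms=0b +452.261ms=3/2b
2) 452.261ms=3/2b +452.261ms=3/2b
Σ=3b of 3 (199bpm 3/8) — PASS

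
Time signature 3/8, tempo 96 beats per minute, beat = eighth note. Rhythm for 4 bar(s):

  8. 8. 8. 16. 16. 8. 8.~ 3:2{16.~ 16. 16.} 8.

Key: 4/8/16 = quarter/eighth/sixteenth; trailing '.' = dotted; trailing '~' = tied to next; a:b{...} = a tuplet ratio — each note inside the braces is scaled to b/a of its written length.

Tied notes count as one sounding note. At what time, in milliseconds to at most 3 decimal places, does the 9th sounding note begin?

note 9 onset = 21/2b = 6562.5ms

1. 0.0ms @ 0 + 937.5ms (3/2)
2. 937.5ms @ 3/2 + 937.5ms (3/2)
3. 1875.0ms @ 3 + 937.5ms (3/2)
4. 2812.5ms @ 9/2 + 468.75ms (3/4)
5. 3281.25ms @ 21/4 + 468.75ms (3/4)
6. 3750.0ms @ 6 + 937.5ms (3/2)
7. 4687.5ms @ 15/2 + 1562.5ms (5/2)
8. 6250.0ms @ 10 + 312.5ms (1/2)
9. 6562.5ms @ 21/2 + 937.5ms (3/2)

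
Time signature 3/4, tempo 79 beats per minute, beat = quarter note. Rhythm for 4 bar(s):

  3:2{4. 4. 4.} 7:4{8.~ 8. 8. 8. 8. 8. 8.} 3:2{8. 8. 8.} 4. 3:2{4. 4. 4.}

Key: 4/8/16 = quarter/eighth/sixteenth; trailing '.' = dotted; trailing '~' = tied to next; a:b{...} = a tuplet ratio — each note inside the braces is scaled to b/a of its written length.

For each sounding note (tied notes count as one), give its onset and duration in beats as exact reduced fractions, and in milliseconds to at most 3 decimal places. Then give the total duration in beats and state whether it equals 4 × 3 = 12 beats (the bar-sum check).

1) 0.0ms=0b +759.494ms=1b
2) 759.494ms=1b +759.494ms=1b
3) 1518.987ms=2b +759.494ms=1b
4) 2278.481ms=3b +650.995ms=6/7b
5) 2929.476ms=27/7b +325.497ms=3/7b
6) 3254.973ms=30/7b +325.497ms=3/7b
7) 3580.47ms=33/7b +325.497ms=3/7b
8) 3905.967ms=36/7b +325.497ms=3/7b
9) 4231.465ms=39/7b +325.497ms=3/7b
10) 4556.962ms=6b +379.747ms=1/2b
11) 4936.709ms=13/2b +379.747ms=1/2b
12) 5316.456ms=7b +379.747ms=1/2b
13) 5696.203ms=15/2b +1139.241ms=3/2b
14) 6835.443ms=9b +759.494ms=1b
15) 7594.937ms=10b +759.494ms=1b
16) 8354.43ms=11b +759.494ms=1b
Σ=12b of 12 (79bpm 3/4) — PASS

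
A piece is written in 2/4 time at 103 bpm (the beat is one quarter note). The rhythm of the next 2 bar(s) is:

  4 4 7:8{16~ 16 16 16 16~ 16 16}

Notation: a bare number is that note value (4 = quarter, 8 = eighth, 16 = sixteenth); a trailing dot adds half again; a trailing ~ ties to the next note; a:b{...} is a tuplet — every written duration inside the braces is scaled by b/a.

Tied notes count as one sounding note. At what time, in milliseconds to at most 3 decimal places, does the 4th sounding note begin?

note 4 onset = 18/7b = 1497.92ms

1. 0.0ms @ 0 + 582.524ms (1)
2. 582.524ms @ 1 + 582.524ms (1)
3. 1165.049ms @ 2 + 332.871ms (4/7)
4. 1497.92ms @ 18/7 + 166.436ms (2/7)
5. 1664.355ms @ 20/7 + 166.436ms (2/7)
6. 1830.791ms @ 22/7 + 332.871ms (4/7)
7. 2163.662ms @ 26/7 + 166.436ms (2/7)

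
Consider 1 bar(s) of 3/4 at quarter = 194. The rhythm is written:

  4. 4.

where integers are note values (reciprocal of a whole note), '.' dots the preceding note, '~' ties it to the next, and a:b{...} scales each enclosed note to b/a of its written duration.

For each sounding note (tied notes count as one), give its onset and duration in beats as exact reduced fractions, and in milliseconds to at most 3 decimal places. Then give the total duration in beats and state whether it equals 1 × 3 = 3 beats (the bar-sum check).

1) 0.0ms=0b +463.918ms=3/2b
2) 463.918ms=3/2b +463.918ms=3/2b
Σ=3b of 3 (194bpm 3/4) — PASS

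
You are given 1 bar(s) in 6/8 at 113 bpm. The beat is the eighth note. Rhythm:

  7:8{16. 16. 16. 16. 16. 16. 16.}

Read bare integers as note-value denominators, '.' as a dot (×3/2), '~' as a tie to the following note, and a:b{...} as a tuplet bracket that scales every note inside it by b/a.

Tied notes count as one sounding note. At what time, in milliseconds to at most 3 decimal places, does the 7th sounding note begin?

1. 0.0ms @ 0 + 455.12ms (6/7)
2. 455.12ms @ 6/7 + 455.12ms (6/7)
3. 910.24ms @ 12/7 + 455.12ms (6/7)
4. 1365.36ms @ 18/7 + 455.12ms (6/7)
5. 1820.48ms @ 24/7 + 455.12ms (6/7)
6. 2275.601ms @ 30/7 + 455.12ms (6/7)
7. 2730.721ms @ 36/7 + 455.12ms (6/7)

note 7 onset = 36/7b = 2730.721ms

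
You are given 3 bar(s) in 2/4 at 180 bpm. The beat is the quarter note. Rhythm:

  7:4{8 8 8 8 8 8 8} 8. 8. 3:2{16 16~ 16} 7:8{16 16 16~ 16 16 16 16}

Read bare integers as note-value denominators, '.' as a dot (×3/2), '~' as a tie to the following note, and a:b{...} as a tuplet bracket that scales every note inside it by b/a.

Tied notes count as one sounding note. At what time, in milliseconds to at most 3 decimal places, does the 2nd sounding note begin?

1. 0.0ms @ 0 + 95.238ms (2/7)
2. 95.238ms @ 2/7 + 95.238ms (2/7)
3. 190.476ms @ 4/7 + 95.238ms (2/7)
4. 285.714ms @ 6/7 + 95.238ms (2/7)
5. 380.952ms @ 8/7 + 95.238ms (2/7)
6. 476.19ms @ 10/7 + 95.238ms (2/7)
7. 571.429ms @ 12/7 + 95.238ms (2/7)
8. 666.667ms @ 2 + 250.0ms (3/4)
9. 916.667ms @ 11/4 + 250.0ms (3/4)
10. 1166.667ms @ 7/2 + 55.556ms (1/6)
11. 1222.222ms @ 11/3 + 111.111ms (1/3)
12. 1333.333ms @ 4 + 95.238ms (2/7)
13. 1428.571ms @ 30/7 + 95.238ms (2/7)
14. 1523.81ms @ 32/7 + 190.476ms (4/7)
15. 1714.286ms @ 36/7 + 95.238ms (2/7)
16. 1809.524ms @ 38/7 + 95.238ms (2/7)
17. 1904.762ms @ 40/7 + 95.238ms (2/7)

note 2 onset = 2/7b = 95.238ms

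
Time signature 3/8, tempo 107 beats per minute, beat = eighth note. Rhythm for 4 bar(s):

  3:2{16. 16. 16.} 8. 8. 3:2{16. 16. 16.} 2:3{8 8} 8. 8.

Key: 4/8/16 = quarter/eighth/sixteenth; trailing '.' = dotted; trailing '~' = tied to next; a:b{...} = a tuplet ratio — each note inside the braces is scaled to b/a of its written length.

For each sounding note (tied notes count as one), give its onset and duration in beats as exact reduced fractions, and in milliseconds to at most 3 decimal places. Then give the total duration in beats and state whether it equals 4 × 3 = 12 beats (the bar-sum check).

1) 0.0ms=0b +280.374ms=1/2b
2) 280.374ms=1/2b +280.374ms=1/2b
3) 560.748ms=1b +280.374ms=1/2b
4) 841.121ms=3/2b +841.121ms=3/2b
5) 1682.243ms=3b +841.121ms=3/2b
6) 2523.364ms=9/2b +280.374ms=1/2b
7) 2803.738ms=5b +280.374ms=1/2b
8) 3084.112ms=11/2b +280.374ms=1/2b
9) 3364.486ms=6b +841.121ms=3/2b
10) 4205.607ms=15/2b +841.121ms=3/2b
11) 5046.729ms=9b +841.121ms=3/2b
12) 5887.85ms=21/2b +841.121ms=3/2b
Σ=12b of 12 (107bpm 3/8) — PASS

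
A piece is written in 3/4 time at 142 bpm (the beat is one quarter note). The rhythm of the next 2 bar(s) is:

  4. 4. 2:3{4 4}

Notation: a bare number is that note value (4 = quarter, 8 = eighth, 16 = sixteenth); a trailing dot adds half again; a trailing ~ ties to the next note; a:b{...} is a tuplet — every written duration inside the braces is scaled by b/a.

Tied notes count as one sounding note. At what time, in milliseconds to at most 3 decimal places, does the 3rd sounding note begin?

note 3 onset = 3b = 1267.606ms

1. 0.0ms @ 0 + 633.803ms (3/2)
2. 633.803ms @ 3/2 + 633.803ms (3/2)
3. 1267.606ms @ 3 + 633.803ms (3/2)
4. 1901.408ms @ 9/2 + 633.803ms (3/2)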